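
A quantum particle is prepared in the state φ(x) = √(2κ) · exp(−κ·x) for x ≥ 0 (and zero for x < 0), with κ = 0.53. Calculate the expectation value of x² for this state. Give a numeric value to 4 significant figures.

1.780

⟨x²⟩ = ∫ x²·|φ|² dx (integrals over the domain).
Every integrand reduces to terms xʲ·e^(−2κx) on [0, ∞); use ∫₀^∞ xʲ·e^(−2κx) dx = j!/(2κ)^(j+1).
⟨x²⟩ = 1.7800.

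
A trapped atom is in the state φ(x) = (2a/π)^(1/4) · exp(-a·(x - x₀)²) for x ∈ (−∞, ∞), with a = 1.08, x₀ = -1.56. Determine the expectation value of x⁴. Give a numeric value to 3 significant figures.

9.46

⟨x⁴⟩ = ∫ x⁴·|φ|² dx (integrals over the domain).
Gaussian moments (u = x − x₀): ∫u^(2j)·e^(−2au²) du = (2j−1)!!/(4a)^j · √(π/(2a)), odd powers integrate to 0; here √(π/(2a)) = 1.2060.
⟨x⁴⟩ = 9.4632.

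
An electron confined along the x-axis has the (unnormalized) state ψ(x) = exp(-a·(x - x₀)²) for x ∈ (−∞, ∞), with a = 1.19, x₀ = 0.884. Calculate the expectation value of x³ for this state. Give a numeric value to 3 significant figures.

⟨x³⟩ = ∫ x³·|ψ|² dx / ∫|ψ|² dx (integrals over the domain).
Gaussian moments (u = x − x₀): ∫u^(2j)·e^(−2au²) du = (2j−1)!!/(4a)^j · √(π/(2a)), odd powers integrate to 0; here √(π/(2a)) = 1.1489.
State is unnormalized: ∫|ψ|² dx = 1.1489, and ∫ψ*·x³·ψ dx = 1.4338, so ⟨x³⟩ = 1.4338 / 1.1489.
⟨x³⟩ = 1.2479.

1.25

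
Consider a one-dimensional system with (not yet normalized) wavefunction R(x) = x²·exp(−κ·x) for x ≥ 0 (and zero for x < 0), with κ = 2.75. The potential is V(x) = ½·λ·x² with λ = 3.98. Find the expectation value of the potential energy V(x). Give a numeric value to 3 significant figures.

1.97

⟨V⟩ = ∫ V(x)·|R|² dx / ∫|R|² dx.
Every integrand reduces to terms xʲ·e^(−2κx) on [0, ∞); use ∫₀^∞ xʲ·e^(−2κx) dx = j!/(2κ)^(j+1).
State is unnormalized: ∫|R|² dx = 0.0047687, and ∫R*·V(x)·R dx = 0.0094112, so ⟨V⟩ = 0.0094112 / 0.0047687.
⟨V⟩ = 1.9736.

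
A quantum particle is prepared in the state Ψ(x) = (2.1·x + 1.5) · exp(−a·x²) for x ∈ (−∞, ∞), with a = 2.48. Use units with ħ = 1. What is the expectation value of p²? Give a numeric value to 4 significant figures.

3.298

p² Ψ = −ħ² d²Ψ/dx²; ⟨p²⟩ = −ħ² ∫ Ψ*·Ψ'' dx / ∫|Ψ|² dx.
Expand each integrand as polynomial × e^(−2ax²) and use ∫x^(2j)·e^(−2ax²) dx = (2j−1)!!/(4a)^j · √(π/(2a)), odd powers → 0; here √(π/(2a)) = 0.79586. Differentiate with the product rule, d/dx e^(−ax²) = −2ax·e^(−ax²).
State is unnormalized: ∫|Ψ|² dx = 2.1445, and ∫Ψ*·(−ħ² Ψ'') dx = 7.0732, so ⟨p²⟩ = 7.0732 / 2.1445.
⟨p²⟩ = 3.2983.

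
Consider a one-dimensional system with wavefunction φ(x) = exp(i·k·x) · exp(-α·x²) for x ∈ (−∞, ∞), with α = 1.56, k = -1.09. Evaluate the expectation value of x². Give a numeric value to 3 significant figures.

⟨x²⟩ = ∫ x²·|φ|² dx / ∫|φ|² dx (integrals over the domain).
Gaussian moments: ∫x^(2j)·e^(−2αx²) dx = (2j−1)!!/(4α)^j · √(π/(2α)), odd powers integrate to 0; here √(π/(2α)) = 1.0035.
State is unnormalized: ∫|φ|² dx = 1.0035, and ∫φ*·x²·φ dx = 0.16081, so ⟨x²⟩ = 0.16081 / 1.0035.
⟨x²⟩ = 0.16026.

0.160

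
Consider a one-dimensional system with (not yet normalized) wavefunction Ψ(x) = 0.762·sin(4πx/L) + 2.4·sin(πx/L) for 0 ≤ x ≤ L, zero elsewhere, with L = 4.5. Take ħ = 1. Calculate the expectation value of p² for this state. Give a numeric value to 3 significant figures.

1.16

p² Ψ = −ħ² d²Ψ/dx²; ⟨p²⟩ = −ħ² ∫ Ψ*·Ψ'' dx / ∫|Ψ|² dx.
d²/dx² sin(jπx/L) = −(jπ/L)²·sin(jπx/L); on 0 ≤ x ≤ L, ∫sin²(jπx/L) dx = L/2 and ∫sin(jπx/L)·sin(lπx/L) dx = 0 for j ≠ l, so only diagonal terms survive in ∫|Ψ|² and ∫Ψ·Ψ″; ∫Ψ·Ψ′ dx = [Ψ²/2] between the walls = 0.
State is unnormalized: ∫|Ψ|² dx = 14.266, and ∫Ψ*·(−ħ² Ψ'') dx = 16.505, so ⟨p²⟩ = 16.505 / 14.266.
⟨p²⟩ = 1.1569.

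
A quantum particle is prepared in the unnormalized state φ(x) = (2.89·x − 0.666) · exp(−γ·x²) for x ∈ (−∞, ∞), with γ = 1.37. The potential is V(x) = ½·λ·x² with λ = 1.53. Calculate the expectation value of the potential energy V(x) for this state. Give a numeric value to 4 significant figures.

⟨V⟩ = ∫ V(x)·|φ|² dx / ∫|φ|² dx.
Expand each integrand as polynomial × e^(−2γx²) and use ∫x^(2j)·e^(−2γx²) dx = (2j−1)!!/(4γ)^j · √(π/(2γ)), odd powers → 0; here √(π/(2γ)) = 1.0708.
State is unnormalized: ∫|φ|² dx = 2.1069, and ∫φ*·V(x)·φ dx = 0.74977, so ⟨V⟩ = 0.74977 / 2.1069.
⟨V⟩ = 0.35586.

0.3559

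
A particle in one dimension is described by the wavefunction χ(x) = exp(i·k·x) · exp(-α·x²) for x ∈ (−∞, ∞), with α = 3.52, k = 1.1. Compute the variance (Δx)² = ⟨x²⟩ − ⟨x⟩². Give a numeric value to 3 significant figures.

0.0710

Compute ⟨x⟩ and ⟨x²⟩ separately, then (Δx)² = ⟨x²⟩ − ⟨x⟩².
Gaussian moments: ∫x^(2j)·e^(−2αx²) dx = (2j−1)!!/(4α)^j · √(π/(2α)), odd powers integrate to 0; here √(π/(2α)) = 0.66802.
Normalization: ∫|χ|² dx = 0.66802.
⟨x⟩ = 0.0000 and ⟨x²⟩ = 0.071023.
(Δx)² = 0.071023 − (0.0000)² = 0.071023.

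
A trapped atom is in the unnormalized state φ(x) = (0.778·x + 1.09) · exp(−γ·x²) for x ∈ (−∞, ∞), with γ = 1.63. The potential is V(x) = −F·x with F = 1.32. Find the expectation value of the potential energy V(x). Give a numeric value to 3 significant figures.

-0.268

⟨V⟩ = ∫ V(x)·|φ|² dx / ∫|φ|² dx.
Expand each integrand as polynomial × e^(−2γx²) and use ∫x^(2j)·e^(−2γx²) dx = (2j−1)!!/(4γ)^j · √(π/(2γ)), odd powers → 0; here √(π/(2γ)) = 0.98167.
State is unnormalized: ∫|φ|² dx = 1.2575, and ∫φ*·V(x)·φ dx = -0.33708, so ⟨V⟩ = -0.33708 / 1.2575.
⟨V⟩ = -0.26806.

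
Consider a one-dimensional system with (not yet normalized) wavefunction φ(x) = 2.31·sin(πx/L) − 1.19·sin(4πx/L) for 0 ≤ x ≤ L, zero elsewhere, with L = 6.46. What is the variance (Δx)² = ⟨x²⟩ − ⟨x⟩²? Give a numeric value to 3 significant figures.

Compute ⟨x⟩ and ⟨x²⟩ separately, then (Δx)² = ⟨x²⟩ − ⟨x⟩².
On 0 ≤ x ≤ L (j ≠ l): ∫sin²(jπx/L) dx = L/2, ∫sin(jπx/L)·sin(lπx/L) dx = 0; diagonal moments ∫x·sin²(jπx/L) dx = L²/4, ∫x²·sin²(jπx/L) dx = L³·(1/6 − 1/(4j²π²)); cross terms ∫x·sin(jπx/L)·sin(lπx/L) dx = 0 for j + l even and −4jlL²/(π²(j² − l²)²) for j + l odd, ∫x²·sin(jπx/L)·sin(lπx/L) dx = (−1)^(j+l)·4jlL³/(π²(j² − l²)²); higher powers the same way via product-to-sum and parts.
Normalization: ∫|φ|² dx = 21.810.
⟨x⟩ = 3.3058 and ⟨x²⟩ = 12.702.
(Δx)² = 12.702 − (3.3058)² = 1.7734.

1.77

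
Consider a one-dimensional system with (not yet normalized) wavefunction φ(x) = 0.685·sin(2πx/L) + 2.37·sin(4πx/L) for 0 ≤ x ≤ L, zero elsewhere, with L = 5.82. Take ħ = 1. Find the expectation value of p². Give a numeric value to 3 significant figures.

4.39

p² φ = −ħ² d²φ/dx²; ⟨p²⟩ = −ħ² ∫ φ*·φ'' dx / ∫|φ|² dx.
d²/dx² sin(jπx/L) = −(jπ/L)²·sin(jπx/L); on 0 ≤ x ≤ L, ∫sin²(jπx/L) dx = L/2 and ∫sin(jπx/L)·sin(lπx/L) dx = 0 for j ≠ l, so only diagonal terms survive in ∫|φ|² and ∫φ·φ″; ∫φ·φ′ dx = [φ²/2] between the walls = 0.
State is unnormalized: ∫|φ|² dx = 17.711, and ∫φ*·(−ħ² φ'') dx = 77.793, so ⟨p²⟩ = 77.793 / 17.711.
⟨p²⟩ = 4.3924.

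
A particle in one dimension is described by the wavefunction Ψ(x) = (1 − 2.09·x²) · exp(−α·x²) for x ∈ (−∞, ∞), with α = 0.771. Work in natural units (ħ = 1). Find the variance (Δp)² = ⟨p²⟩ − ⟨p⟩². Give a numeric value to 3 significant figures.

4.20

Compute ⟨p⟩ and ⟨p²⟩ separately; (Δp)² = ⟨p²⟩ − ⟨p⟩².
Expand each integrand as polynomial × e^(−2αx²) and use ∫x^(2j)·e^(−2αx²) dx = (2j−1)!!/(4α)^j · √(π/(2α)), odd powers → 0; here √(π/(2α)) = 1.4274. Differentiate with the product rule, d/dx e^(−αx²) = −2αx·e^(−αx²).
Normalization: ∫|Ψ|² dx = 1.4594.
⟨p⟩ = 0.0000 and ⟨p²⟩ = 4.2005.
(Δp)² = 4.2005 − (0.0000)² = 4.2005.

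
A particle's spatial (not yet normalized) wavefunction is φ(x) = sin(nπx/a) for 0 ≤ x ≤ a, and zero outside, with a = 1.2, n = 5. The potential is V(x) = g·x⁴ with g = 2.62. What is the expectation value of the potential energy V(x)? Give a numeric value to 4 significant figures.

1.065

⟨V⟩ = ∫ V(x)·|φ|² dx / ∫|φ|² dx.
With sin²θ = (1 − cos2θ)/2 on 0 ≤ x ≤ a: ∫sin²(nπx/a) dx = a/2, ∫x·sin²(nπx/a) dx = a²/4, ∫x²·sin²(nπx/a) dx = a³·(1/6 − 1/(4n²π²)); higher powers xᵏ the same way, integrating xᵏ·cos(2nπx/a) by parts.
State is unnormalized: ∫|φ|² dx = 0.60000, and ∫φ*·V(x)·φ dx = 0.63881, so ⟨V⟩ = 0.63881 / 0.60000.
⟨V⟩ = 1.0647.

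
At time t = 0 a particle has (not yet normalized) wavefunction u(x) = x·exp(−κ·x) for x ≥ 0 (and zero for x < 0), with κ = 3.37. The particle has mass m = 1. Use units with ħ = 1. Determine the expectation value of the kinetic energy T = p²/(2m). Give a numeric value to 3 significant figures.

T = −(ħ²/2m) d²/dx², so ⟨T⟩ = −(ħ²/2m) ∫ u*·u'' dx / ∫|u|² dx; with m = 1.
Differentiate x·exp(−κ·x) with the product rule; every integrand then reduces to terms xʲ·e^(−2κx) on [0, ∞), with ∫₀^∞ xʲ·e^(−2κx) dx = j!/(2κ)^(j+1).
State is unnormalized: ∫|u|² dx = 0.0065321, and ∫u*·(−ħ²/2m · u'') dx = 0.037092, so ⟨T⟩ = 0.037092 / 0.0065321.
⟨T⟩ = 5.6785.

5.68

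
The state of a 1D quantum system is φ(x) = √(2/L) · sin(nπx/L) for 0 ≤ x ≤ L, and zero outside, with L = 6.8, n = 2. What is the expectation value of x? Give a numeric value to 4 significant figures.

⟨x⟩ = ∫ x·|φ|² dx (integrals over the domain).
With sin²θ = (1 − cos2θ)/2 on 0 ≤ x ≤ L: ∫sin²(nπx/L) dx = L/2, ∫x·sin²(nπx/L) dx = L²/4, ∫x²·sin²(nπx/L) dx = L³·(1/6 − 1/(4n²π²)); higher powers xᵏ the same way, integrating xᵏ·cos(2nπx/L) by parts.
⟨x⟩ = 3.4000.

3.400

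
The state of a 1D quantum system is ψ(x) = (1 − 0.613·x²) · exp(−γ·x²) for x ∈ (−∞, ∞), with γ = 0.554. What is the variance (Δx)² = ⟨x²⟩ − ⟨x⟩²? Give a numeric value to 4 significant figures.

Compute ⟨x⟩ and ⟨x²⟩ separately, then (Δx)² = ⟨x²⟩ − ⟨x⟩².
Expand each integrand as polynomial × e^(−2γx²) and use ∫x^(2j)·e^(−2γx²) dx = (2j−1)!!/(4γ)^j · √(π/(2γ)), odd powers → 0; here √(π/(2γ)) = 1.6839.
Normalization: ∫|ψ|² dx = 1.1388.
⟨x⟩ = 0.0000 and ⟨x²⟩ = 0.32566.
(Δx)² = 0.32566 − (0.0000)² = 0.32566.

0.3257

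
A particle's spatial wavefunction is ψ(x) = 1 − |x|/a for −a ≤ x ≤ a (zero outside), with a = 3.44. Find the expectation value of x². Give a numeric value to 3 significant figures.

⟨x²⟩ = ∫ x²·|ψ|² dx / ∫|ψ|² dx (integrals over the domain).
ψ is even, so ∫ over [−a, a] = 2∫₀ᵃ with ψ = 1 − x/a there: ∫₀ᵃ (1 − x/a)² dx = a/3, ∫₀ᵃ x²(1 − x/a)² dx = a³/30, ∫₀ᵃ x⁴(1 − x/a)² dx = a⁵/105.
State is unnormalized: ∫|ψ|² dx = 2.2933, and ∫ψ*·x²·ψ dx = 2.7138, so ⟨x²⟩ = 2.7138 / 2.2933.
⟨x²⟩ = 1.1834.

1.18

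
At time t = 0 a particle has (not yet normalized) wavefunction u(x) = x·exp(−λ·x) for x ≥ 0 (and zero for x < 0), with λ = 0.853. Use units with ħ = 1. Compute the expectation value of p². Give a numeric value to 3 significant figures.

0.728

p² u = −ħ² d²u/dx²; ⟨p²⟩ = −ħ² ∫ u*·u'' dx / ∫|u|² dx.
Differentiate x·exp(−λ·x) with the product rule; every integrand then reduces to terms xʲ·e^(−2λx) on [0, ∞), with ∫₀^∞ xʲ·e^(−2λx) dx = j!/(2λ)^(j+1).
State is unnormalized: ∫|u|² dx = 0.40280, and ∫u*·(−ħ² u'') dx = 0.29308, so ⟨p²⟩ = 0.29308 / 0.40280.
⟨p²⟩ = 0.72761.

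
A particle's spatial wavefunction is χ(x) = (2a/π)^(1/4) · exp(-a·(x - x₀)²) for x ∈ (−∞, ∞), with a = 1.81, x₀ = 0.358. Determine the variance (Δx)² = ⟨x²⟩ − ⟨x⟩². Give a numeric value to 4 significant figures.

0.1381

Compute ⟨x⟩ and ⟨x²⟩ separately, then (Δx)² = ⟨x²⟩ − ⟨x⟩².
Gaussian moments (u = x − x₀): ∫u^(2j)·e^(−2au²) du = (2j−1)!!/(4a)^j · √(π/(2a)), odd powers integrate to 0; here √(π/(2a)) = 0.93158.
⟨x⟩ = 0.35800 and ⟨x²⟩ = 0.26629.
(Δx)² = 0.26629 − (0.35800)² = 0.13812.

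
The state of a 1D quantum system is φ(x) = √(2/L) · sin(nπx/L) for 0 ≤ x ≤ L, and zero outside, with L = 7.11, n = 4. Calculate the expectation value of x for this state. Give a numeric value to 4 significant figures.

3.555

⟨x⟩ = ∫ x·|φ|² dx (integrals over the domain).
With sin²θ = (1 − cos2θ)/2 on 0 ≤ x ≤ L: ∫sin²(nπx/L) dx = L/2, ∫x·sin²(nπx/L) dx = L²/4, ∫x²·sin²(nπx/L) dx = L³·(1/6 − 1/(4n²π²)); higher powers xᵏ the same way, integrating xᵏ·cos(2nπx/L) by parts.
⟨x⟩ = 3.5550.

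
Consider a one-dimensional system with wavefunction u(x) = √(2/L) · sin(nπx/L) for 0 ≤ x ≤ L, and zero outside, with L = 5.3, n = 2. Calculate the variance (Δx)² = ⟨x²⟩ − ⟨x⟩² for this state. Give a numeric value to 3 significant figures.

Compute ⟨x⟩ and ⟨x²⟩ separately, then (Δx)² = ⟨x²⟩ − ⟨x⟩².
With sin²θ = (1 − cos2θ)/2 on 0 ≤ x ≤ L: ∫sin²(nπx/L) dx = L/2, ∫x·sin²(nπx/L) dx = L²/4, ∫x²·sin²(nπx/L) dx = L³·(1/6 − 1/(4n²π²)); higher powers xᵏ the same way, integrating xᵏ·cos(2nπx/L) by parts.
⟨x⟩ = 2.6500 and ⟨x²⟩ = 9.0076.
(Δx)² = 9.0076 − (2.6500)² = 1.9851.

1.99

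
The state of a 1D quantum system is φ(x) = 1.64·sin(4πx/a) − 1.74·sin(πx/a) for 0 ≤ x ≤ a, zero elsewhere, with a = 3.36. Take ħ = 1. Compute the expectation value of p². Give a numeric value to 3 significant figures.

7.04

p² φ = −ħ² d²φ/dx²; ⟨p²⟩ = −ħ² ∫ φ*·φ'' dx / ∫|φ|² dx.
d²/dx² sin(jπx/a) = −(jπ/a)²·sin(jπx/a); on 0 ≤ x ≤ a, ∫sin²(jπx/a) dx = a/2 and ∫sin(jπx/a)·sin(lπx/a) dx = 0 for j ≠ l, so only diagonal terms survive in ∫|φ|² and ∫φ·φ″; ∫φ·φ′ dx = [φ²/2] between the walls = 0.
State is unnormalized: ∫|φ|² dx = 9.6049, and ∫φ*·(−ħ² φ'') dx = 67.650, so ⟨p²⟩ = 67.650 / 9.6049.
⟨p²⟩ = 7.0432.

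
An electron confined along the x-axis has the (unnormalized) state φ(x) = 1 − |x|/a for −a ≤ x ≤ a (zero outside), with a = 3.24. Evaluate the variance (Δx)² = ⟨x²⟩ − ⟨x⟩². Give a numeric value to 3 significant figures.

Compute ⟨x⟩ and ⟨x²⟩ separately, then (Δx)² = ⟨x²⟩ − ⟨x⟩².
φ is even, so ∫ over [−a, a] = 2∫₀ᵃ with φ = 1 − x/a there: ∫₀ᵃ (1 − x/a)² dx = a/3, ∫₀ᵃ x²(1 − x/a)² dx = a³/30, ∫₀ᵃ x⁴(1 − x/a)² dx = a⁵/105.
Normalization: ∫|φ|² dx = 2.1600.
⟨x⟩ = 0.0000 and ⟨x²⟩ = 1.0498.
(Δx)² = 1.0498 − (0.0000)² = 1.0498.

1.05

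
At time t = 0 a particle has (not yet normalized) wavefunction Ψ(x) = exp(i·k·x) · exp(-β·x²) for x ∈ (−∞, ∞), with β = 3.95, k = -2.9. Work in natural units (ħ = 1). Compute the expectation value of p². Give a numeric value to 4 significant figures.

p² Ψ = −ħ² d²Ψ/dx²; ⟨p²⟩ = −ħ² ∫ Ψ*·Ψ'' dx / ∫|Ψ|² dx.
Gaussian moments: ∫x^(2j)·e^(−2βx²) dx = (2j−1)!!/(4β)^j · √(π/(2β)), odd powers integrate to 0; here √(π/(2β)) = 0.63061. Derivatives: Ψ′ = (ik − 2βx)·Ψ, Ψ″ = ((ik − 2βx)² − 2β)·Ψ; the odd-in-x pieces drop out.
State is unnormalized: ∫|Ψ|² dx = 0.63061, and ∫Ψ*·(−ħ² Ψ'') dx = 7.7943, so ⟨p²⟩ = 7.7943 / 0.63061.
⟨p²⟩ = 12.360.

12.36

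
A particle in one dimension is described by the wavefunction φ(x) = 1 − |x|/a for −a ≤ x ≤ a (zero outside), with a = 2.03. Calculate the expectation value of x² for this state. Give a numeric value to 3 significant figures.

⟨x²⟩ = ∫ x²·|φ|² dx / ∫|φ|² dx (integrals over the domain).
φ is even, so ∫ over [−a, a] = 2∫₀ᵃ with φ = 1 − x/a there: ∫₀ᵃ (1 − x/a)² dx = a/3, ∫₀ᵃ x²(1 − x/a)² dx = a³/30, ∫₀ᵃ x⁴(1 − x/a)² dx = a⁵/105.
State is unnormalized: ∫|φ|² dx = 1.3533, and ∫φ*·x²·φ dx = 0.55770, so ⟨x²⟩ = 0.55770 / 1.3533.
⟨x²⟩ = 0.41209.

0.412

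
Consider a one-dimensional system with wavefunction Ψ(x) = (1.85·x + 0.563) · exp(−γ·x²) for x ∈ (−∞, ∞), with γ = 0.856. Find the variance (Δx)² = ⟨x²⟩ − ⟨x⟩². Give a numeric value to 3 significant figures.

Compute ⟨x⟩ and ⟨x²⟩ separately, then (Δx)² = ⟨x²⟩ − ⟨x⟩².
Expand each integrand as polynomial × e^(−2γx²) and use ∫x^(2j)·e^(−2γx²) dx = (2j−1)!!/(4γ)^j · √(π/(2γ)), odd powers → 0; here √(π/(2γ)) = 1.3546.
Normalization: ∫|Ψ|² dx = 1.7834.
⟨x⟩ = 0.46211 and ⟨x²⟩ = 0.73554.
(Δx)² = 0.73554 − (0.46211)² = 0.52199.

0.522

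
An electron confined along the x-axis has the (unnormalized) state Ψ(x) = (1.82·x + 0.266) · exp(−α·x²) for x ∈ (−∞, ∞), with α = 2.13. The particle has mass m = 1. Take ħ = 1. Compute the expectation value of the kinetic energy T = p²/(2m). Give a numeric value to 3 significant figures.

2.87

T = −(ħ²/2m) d²/dx², so ⟨T⟩ = −(ħ²/2m) ∫ Ψ*·Ψ'' dx / ∫|Ψ|² dx; with m = 1.
Expand each integrand as polynomial × e^(−2αx²) and use ∫x^(2j)·e^(−2αx²) dx = (2j−1)!!/(4α)^j · √(π/(2α)), odd powers → 0; here √(π/(2α)) = 0.85876. Differentiate with the product rule, d/dx e^(−αx²) = −2αx·e^(−αx²).
State is unnormalized: ∫|Ψ|² dx = 0.39463, and ∫Ψ*·(−ħ²/2m · Ψ'') dx = 1.1314, so ⟨T⟩ = 1.1314 / 0.39463.
⟨T⟩ = 2.8670.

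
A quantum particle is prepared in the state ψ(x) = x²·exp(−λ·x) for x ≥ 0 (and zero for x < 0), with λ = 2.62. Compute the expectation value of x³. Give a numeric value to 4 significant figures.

⟨x³⟩ = ∫ x³·|ψ|² dx / ∫|ψ|² dx (integrals over the domain).
Every integrand reduces to terms xʲ·e^(−2λx) on [0, ∞); use ∫₀^∞ xʲ·e^(−2λx) dx = j!/(2λ)^(j+1).
State is unnormalized: ∫|ψ|² dx = 0.0060751, and ∫ψ*·x³·ψ dx = 0.0088671, so ⟨x³⟩ = 0.0088671 / 0.0060751.
⟨x³⟩ = 1.4596.

1.460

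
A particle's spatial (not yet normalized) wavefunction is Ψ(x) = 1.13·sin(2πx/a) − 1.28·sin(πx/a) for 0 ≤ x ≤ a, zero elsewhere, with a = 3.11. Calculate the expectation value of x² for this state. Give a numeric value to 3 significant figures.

⟨x²⟩ = ∫ x²·|Ψ|² dx / ∫|Ψ|² dx (integrals over the domain).
On 0 ≤ x ≤ a (j ≠ l): ∫sin²(jπx/a) dx = a/2, ∫sin(jπx/a)·sin(lπx/a) dx = 0; diagonal moments ∫x·sin²(jπx/a) dx = a²/4, ∫x²·sin²(jπx/a) dx = a³·(1/6 − 1/(4j²π²)); cross terms ∫x·sin(jπx/a)·sin(lπx/a) dx = 0 for j + l even and −4jla²/(π²(j² − l²)²) for j + l odd, ∫x²·sin(jπx/a)·sin(lπx/a) dx = (−1)^(j+l)·4jla³/(π²(j² − l²)²); higher powers the same way via product-to-sum and parts.
State is unnormalized: ∫|Ψ|² dx = 4.5333, and ∫Ψ*·x²·Ψ dx = 20.961, so ⟨x²⟩ = 20.961 / 4.5333.
⟨x²⟩ = 4.6238.

4.62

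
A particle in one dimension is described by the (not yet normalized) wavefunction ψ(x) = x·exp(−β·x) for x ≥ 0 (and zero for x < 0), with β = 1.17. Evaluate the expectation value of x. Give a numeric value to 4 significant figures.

⟨x⟩ = ∫ x·|ψ|² dx / ∫|ψ|² dx (integrals over the domain).
Every integrand reduces to terms xʲ·e^(−2βx) on [0, ∞); use ∫₀^∞ xʲ·e^(−2βx) dx = j!/(2β)^(j+1).
State is unnormalized: ∫|ψ|² dx = 0.15609, and ∫ψ*·x·ψ dx = 0.20012, so ⟨x⟩ = 0.20012 / 0.15609.
⟨x⟩ = 1.2821.

1.282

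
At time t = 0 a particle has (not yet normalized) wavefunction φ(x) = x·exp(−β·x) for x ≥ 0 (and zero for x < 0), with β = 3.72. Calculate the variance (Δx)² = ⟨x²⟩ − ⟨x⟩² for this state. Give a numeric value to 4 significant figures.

Compute ⟨x⟩ and ⟨x²⟩ separately, then (Δx)² = ⟨x²⟩ − ⟨x⟩².
Every integrand reduces to terms xʲ·e^(−2βx) on [0, ∞); use ∫₀^∞ xʲ·e^(−2βx) dx = j!/(2β)^(j+1).
Normalization: ∫|φ|² dx = 0.0048564.
⟨x⟩ = 0.40323 and ⟨x²⟩ = 0.21679.
(Δx)² = 0.21679 − (0.40323)² = 0.054197.

0.05420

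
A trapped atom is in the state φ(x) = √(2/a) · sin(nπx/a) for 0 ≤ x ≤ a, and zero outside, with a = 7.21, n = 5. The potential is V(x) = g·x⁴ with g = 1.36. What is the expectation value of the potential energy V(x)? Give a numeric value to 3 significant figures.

720.

⟨V⟩ = ∫ V(x)·|φ|² dx.
With sin²θ = (1 − cos2θ)/2 on 0 ≤ x ≤ a: ∫sin²(nπx/a) dx = a/2, ∫x·sin²(nπx/a) dx = a²/4, ∫x²·sin²(nπx/a) dx = a³·(1/6 − 1/(4n²π²)); higher powers xᵏ the same way, integrating xᵏ·cos(2nπx/a) by parts.
⟨V⟩ = 720.23.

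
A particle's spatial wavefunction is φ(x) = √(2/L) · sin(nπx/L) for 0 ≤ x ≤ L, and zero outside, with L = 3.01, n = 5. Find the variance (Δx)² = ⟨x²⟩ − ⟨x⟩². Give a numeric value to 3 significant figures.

0.737

Compute ⟨x⟩ and ⟨x²⟩ separately, then (Δx)² = ⟨x²⟩ − ⟨x⟩².
With sin²θ = (1 − cos2θ)/2 on 0 ≤ x ≤ L: ∫sin²(nπx/L) dx = L/2, ∫x·sin²(nπx/L) dx = L²/4, ∫x²·sin²(nπx/L) dx = L³·(1/6 − 1/(4n²π²)); higher powers xᵏ the same way, integrating xᵏ·cos(2nπx/L) by parts.
⟨x⟩ = 1.5050 and ⟨x²⟩ = 3.0017.
(Δx)² = 3.0017 − (1.5050)² = 0.73665.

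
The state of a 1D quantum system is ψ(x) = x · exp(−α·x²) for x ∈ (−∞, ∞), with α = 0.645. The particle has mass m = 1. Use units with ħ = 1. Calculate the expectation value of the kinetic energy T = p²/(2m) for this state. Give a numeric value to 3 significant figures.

T = −(ħ²/2m) d²/dx², so ⟨T⟩ = −(ħ²/2m) ∫ ψ*·ψ'' dx / ∫|ψ|² dx; with m = 1.
Expand each integrand as polynomial × e^(−2αx²) and use ∫x^(2j)·e^(−2αx²) dx = (2j−1)!!/(4α)^j · √(π/(2α)), odd powers → 0; here √(π/(2α)) = 1.5606. Differentiate with the product rule, d/dx e^(−αx²) = −2αx·e^(−αx²).
State is unnormalized: ∫|ψ|² dx = 0.60487, and ∫ψ*·(−ħ²/2m · ψ'') dx = 0.58521, so ⟨T⟩ = 0.58521 / 0.60487.
⟨T⟩ = 0.96750.

0.968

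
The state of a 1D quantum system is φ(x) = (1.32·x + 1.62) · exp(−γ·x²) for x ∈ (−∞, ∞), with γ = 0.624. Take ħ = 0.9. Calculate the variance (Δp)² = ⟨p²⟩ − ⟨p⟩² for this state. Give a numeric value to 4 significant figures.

0.7178

Compute ⟨p⟩ and ⟨p²⟩ separately; (Δp)² = ⟨p²⟩ − ⟨p⟩².
Expand each integrand as polynomial × e^(−2γx²) and use ∫x^(2j)·e^(−2γx²) dx = (2j−1)!!/(4γ)^j · √(π/(2γ)), odd powers → 0; here √(π/(2γ)) = 1.5866. Differentiate with the product rule, d/dx e^(−γx²) = −2γx·e^(−γx²).
Normalization: ∫|φ|² dx = 5.2714.
⟨p⟩ = 0.0000 and ⟨p²⟩ = 0.71783.
(Δp)² = 0.71783 − (0.0000)² = 0.71783.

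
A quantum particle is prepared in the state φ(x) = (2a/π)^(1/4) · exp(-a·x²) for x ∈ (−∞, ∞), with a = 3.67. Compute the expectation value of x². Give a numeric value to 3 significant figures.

0.0681

⟨x²⟩ = ∫ x²·|φ|² dx (integrals over the domain).
Gaussian moments: ∫x^(2j)·e^(−2ax²) dx = (2j−1)!!/(4a)^j · √(π/(2a)), odd powers integrate to 0; here √(π/(2a)) = 0.65422.
⟨x²⟩ = 0.068120.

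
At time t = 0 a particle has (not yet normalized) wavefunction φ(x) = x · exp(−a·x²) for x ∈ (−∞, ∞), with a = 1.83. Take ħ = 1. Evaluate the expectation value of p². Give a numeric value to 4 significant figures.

p² φ = −ħ² d²φ/dx²; ⟨p²⟩ = −ħ² ∫ φ*·φ'' dx / ∫|φ|² dx.
Expand each integrand as polynomial × e^(−2ax²) and use ∫x^(2j)·e^(−2ax²) dx = (2j−1)!!/(4a)^j · √(π/(2a)), odd powers → 0; here √(π/(2a)) = 0.92648. Differentiate with the product rule, d/dx e^(−ax²) = −2ax·e^(−ax²).
State is unnormalized: ∫|φ|² dx = 0.12657, and ∫φ*·(−ħ² φ'') dx = 0.69486, so ⟨p²⟩ = 0.69486 / 0.12657.
⟨p²⟩ = 5.4900.

5.490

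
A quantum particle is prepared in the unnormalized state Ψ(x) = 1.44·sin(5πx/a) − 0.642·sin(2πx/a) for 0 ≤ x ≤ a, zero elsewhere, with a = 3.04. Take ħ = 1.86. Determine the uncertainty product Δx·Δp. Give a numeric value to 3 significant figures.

7.64

Δx = √(⟨x²⟩−⟨x⟩²), Δp = √(⟨p²⟩−⟨p⟩²).
On 0 ≤ x ≤ a (j ≠ l): ∫sin²(jπx/a) dx = a/2, ∫sin(jπx/a)·sin(lπx/a) dx = 0; diagonal moments ∫x·sin²(jπx/a) dx = a²/4, ∫x²·sin²(jπx/a) dx = a³·(1/6 − 1/(4j²π²)); cross terms ∫x·sin(jπx/a)·sin(lπx/a) dx = 0 for j + l even and −4jla²/(π²(j² − l²)²) for j + l odd, ∫x²·sin(jπx/a)·sin(lπx/a) dx = (−1)^(j+l)·4jla³/(π²(j² − l²)²); higher powers the same way via product-to-sum and parts. d²/dx² sin(jπx/a) = −(jπ/a)²·sin(jπx/a); on 0 ≤ x ≤ a, ∫sin²(jπx/a) dx = a/2 and ∫sin(jπx/a)·sin(lπx/a) dx = 0 for j ≠ l, so only diagonal terms survive in ∫|Ψ|² and ∫Ψ·Ψ″; ∫Ψ·Ψ′ dx = [Ψ²/2] between the walls = 0.
Normalization: ∫|Ψ|² dx = 3.7784.
⟨x⟩ = 1.5616, ⟨x²⟩ = 3.1719 ⇒ Δx = 0.85637.
⟨p⟩ = 0.0000, ⟨p²⟩ = 79.502 ⇒ Δp = 8.9164.
Δx·Δp = 7.6358.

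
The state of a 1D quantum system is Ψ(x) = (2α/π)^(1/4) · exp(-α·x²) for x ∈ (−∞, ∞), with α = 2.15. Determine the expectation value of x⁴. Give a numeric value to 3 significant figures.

⟨x⁴⟩ = ∫ x⁴·|Ψ|² dx (integrals over the domain).
Gaussian moments: ∫x^(2j)·e^(−2αx²) dx = (2j−1)!!/(4α)^j · √(π/(2α)), odd powers integrate to 0; here √(π/(2α)) = 0.85475.
⟨x⁴⟩ = 0.040562.

0.0406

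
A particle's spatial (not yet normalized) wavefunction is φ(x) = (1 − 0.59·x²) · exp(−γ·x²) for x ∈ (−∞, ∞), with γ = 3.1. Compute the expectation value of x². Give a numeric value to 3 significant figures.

0.0662

⟨x²⟩ = ∫ x²·|φ|² dx / ∫|φ|² dx (integrals over the domain).
Expand each integrand as polynomial × e^(−2γx²) and use ∫x^(2j)·e^(−2γx²) dx = (2j−1)!!/(4γ)^j · √(π/(2γ)), odd powers → 0; here √(π/(2γ)) = 0.71183.
State is unnormalized: ∫|φ|² dx = 0.64893, and ∫φ*·x²·φ dx = 0.042967, so ⟨x²⟩ = 0.042967 / 0.64893.
⟨x²⟩ = 0.066212.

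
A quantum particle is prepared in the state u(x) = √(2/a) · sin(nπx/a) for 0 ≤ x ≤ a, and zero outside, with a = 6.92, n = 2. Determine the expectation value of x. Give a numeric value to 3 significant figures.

3.46

⟨x⟩ = ∫ x·|u|² dx (integrals over the domain).
With sin²θ = (1 − cos2θ)/2 on 0 ≤ x ≤ a: ∫sin²(nπx/a) dx = a/2, ∫x·sin²(nπx/a) dx = a²/4, ∫x²·sin²(nπx/a) dx = a³·(1/6 − 1/(4n²π²)); higher powers xᵏ the same way, integrating xᵏ·cos(2nπx/a) by parts.
⟨x⟩ = 3.4600.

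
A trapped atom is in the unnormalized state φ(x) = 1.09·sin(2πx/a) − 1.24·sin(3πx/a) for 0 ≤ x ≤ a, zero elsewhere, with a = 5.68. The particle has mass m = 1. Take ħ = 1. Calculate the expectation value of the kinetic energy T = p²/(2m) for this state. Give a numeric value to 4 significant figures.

1.043

T = −(ħ²/2m) d²/dx², so ⟨T⟩ = −(ħ²/2m) ∫ φ*·φ'' dx / ∫|φ|² dx; with m = 1.
d²/dx² sin(jπx/a) = −(jπ/a)²·sin(jπx/a); on 0 ≤ x ≤ a, ∫sin²(jπx/a) dx = a/2 and ∫sin(jπx/a)·sin(lπx/a) dx = 0 for j ≠ l, so only diagonal terms survive in ∫|φ|² and ∫φ·φ″; ∫φ·φ′ dx = [φ²/2] between the walls = 0.
State is unnormalized: ∫|φ|² dx = 7.7410, and ∫φ*·(−ħ²/2m · φ'') dx = 8.0759, so ⟨T⟩ = 8.0759 / 7.7410.
⟨T⟩ = 1.0433.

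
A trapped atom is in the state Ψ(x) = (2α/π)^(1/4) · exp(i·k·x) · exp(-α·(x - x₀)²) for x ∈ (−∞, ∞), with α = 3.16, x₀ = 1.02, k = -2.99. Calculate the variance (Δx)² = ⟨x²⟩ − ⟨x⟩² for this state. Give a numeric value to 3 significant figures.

0.0791

Compute ⟨x⟩ and ⟨x²⟩ separately, then (Δx)² = ⟨x²⟩ − ⟨x⟩².
Gaussian moments (u = x − x₀): ∫u^(2j)·e^(−2αu²) du = (2j−1)!!/(4α)^j · √(π/(2α)), odd powers integrate to 0; here √(π/(2α)) = 0.70504.
⟨x⟩ = 1.0200 and ⟨x²⟩ = 1.1195.
(Δx)² = 1.1195 − (1.0200)² = 0.079114.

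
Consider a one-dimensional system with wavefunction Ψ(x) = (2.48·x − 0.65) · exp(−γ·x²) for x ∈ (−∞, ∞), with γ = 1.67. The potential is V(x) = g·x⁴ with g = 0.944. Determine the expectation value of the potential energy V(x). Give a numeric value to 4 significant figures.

⟨V⟩ = ∫ V(x)·|Ψ|² dx / ∫|Ψ|² dx.
Expand each integrand as polynomial × e^(−2γx²) and use ∫x^(2j)·e^(−2γx²) dx = (2j−1)!!/(4γ)^j · √(π/(2γ)), odd powers → 0; here √(π/(2γ)) = 0.96984.
State is unnormalized: ∫|Ψ|² dx = 1.3027, and ∫Ψ*·V(x)·Ψ dx = 0.30937, so ⟨V⟩ = 0.30937 / 1.3027.
⟨V⟩ = 0.23748.

0.2375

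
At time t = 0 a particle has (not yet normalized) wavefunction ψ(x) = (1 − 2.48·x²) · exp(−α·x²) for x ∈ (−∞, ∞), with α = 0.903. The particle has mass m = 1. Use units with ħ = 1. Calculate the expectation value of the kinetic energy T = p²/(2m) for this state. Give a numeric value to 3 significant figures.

T = −(ħ²/2m) d²/dx², so ⟨T⟩ = −(ħ²/2m) ∫ ψ*·ψ'' dx / ∫|ψ|² dx; with m = 1.
Expand each integrand as polynomial × e^(−2αx²) and use ∫x^(2j)·e^(−2αx²) dx = (2j−1)!!/(4α)^j · √(π/(2α)), odd powers → 0; here √(π/(2α)) = 1.3189. Differentiate with the product rule, d/dx e^(−αx²) = −2αx·e^(−αx²).
State is unnormalized: ∫|ψ|² dx = 1.3731, and ∫ψ*·(−ħ²/2m · ψ'') dx = 3.3783, so ⟨T⟩ = 3.3783 / 1.3731.
⟨T⟩ = 2.4604.

2.46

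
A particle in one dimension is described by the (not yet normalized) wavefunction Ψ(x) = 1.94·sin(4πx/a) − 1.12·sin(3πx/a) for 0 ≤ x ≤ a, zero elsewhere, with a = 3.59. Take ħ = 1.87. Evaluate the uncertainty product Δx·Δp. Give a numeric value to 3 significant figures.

4.96

Δx = √(⟨x²⟩−⟨x⟩²), Δp = √(⟨p²⟩−⟨p⟩²).
On 0 ≤ x ≤ a (j ≠ l): ∫sin²(jπx/a) dx = a/2, ∫sin(jπx/a)·sin(lπx/a) dx = 0; diagonal moments ∫x·sin²(jπx/a) dx = a²/4, ∫x²·sin²(jπx/a) dx = a³·(1/6 − 1/(4j²π²)); cross terms ∫x·sin(jπx/a)·sin(lπx/a) dx = 0 for j + l even and −4jla²/(π²(j² − l²)²) for j + l odd, ∫x²·sin(jπx/a)·sin(lπx/a) dx = (−1)^(j+l)·4jla³/(π²(j² − l²)²); higher powers the same way via product-to-sum and parts. d²/dx² sin(jπx/a) = −(jπ/a)²·sin(jπx/a); on 0 ≤ x ≤ a, ∫sin²(jπx/a) dx = a/2 and ∫sin(jπx/a)·sin(lπx/a) dx = 0 for j ≠ l, so only diagonal terms survive in ∫|Ψ|² and ∫Ψ·Ψ″; ∫Ψ·Ψ′ dx = [Ψ²/2] between the walls = 0.
Normalization: ∫|Ψ|² dx = 9.0073.
⟨x⟩ = 2.4121, ⟨x²⟩ = 6.4629 ⇒ Δx = 0.80274.
⟨p⟩ = 0.0000, ⟨p²⟩ = 38.160 ⇒ Δp = 6.1774.
Δx·Δp = 4.9589.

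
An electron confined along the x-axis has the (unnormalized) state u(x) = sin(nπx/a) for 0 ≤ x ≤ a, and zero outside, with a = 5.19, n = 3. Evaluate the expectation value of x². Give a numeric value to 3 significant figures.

8.83

⟨x²⟩ = ∫ x²·|u|² dx / ∫|u|² dx (integrals over the domain).
With sin²θ = (1 − cos2θ)/2 on 0 ≤ x ≤ a: ∫sin²(nπx/a) dx = a/2, ∫x·sin²(nπx/a) dx = a²/4, ∫x²·sin²(nπx/a) dx = a³·(1/6 − 1/(4n²π²)); higher powers xᵏ the same way, integrating xᵏ·cos(2nπx/a) by parts.
State is unnormalized: ∫|u|² dx = 2.5950, and ∫u*·x²·u dx = 22.906, so ⟨x²⟩ = 22.906 / 2.5950.
⟨x²⟩ = 8.8271.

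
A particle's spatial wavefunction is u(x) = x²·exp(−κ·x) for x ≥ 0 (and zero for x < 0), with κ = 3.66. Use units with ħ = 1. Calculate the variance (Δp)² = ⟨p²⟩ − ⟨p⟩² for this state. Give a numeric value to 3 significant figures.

4.47

Compute ⟨p⟩ and ⟨p²⟩ separately; (Δp)² = ⟨p²⟩ − ⟨p⟩².
Differentiate x²·exp(−κ·x) with the product rule; every integrand then reduces to terms xʲ·e^(−2κx) on [0, ∞), with ∫₀^∞ xʲ·e^(−2κx) dx = j!/(2κ)^(j+1).
Normalization: ∫|u|² dx = 0.0011420.
⟨p⟩ = 0.0000 and ⟨p²⟩ = 4.4652.
(Δp)² = 4.4652 − (0.0000)² = 4.4652.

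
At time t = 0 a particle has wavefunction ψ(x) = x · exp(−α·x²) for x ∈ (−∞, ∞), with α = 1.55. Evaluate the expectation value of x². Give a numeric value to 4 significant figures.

⟨x²⟩ = ∫ x²·|ψ|² dx / ∫|ψ|² dx (integrals over the domain).
Expand each integrand as polynomial × e^(−2αx²) and use ∫x^(2j)·e^(−2αx²) dx = (2j−1)!!/(4α)^j · √(π/(2α)), odd powers → 0; here √(π/(2α)) = 1.0067.
State is unnormalized: ∫|ψ|² dx = 0.16237, and ∫ψ*·x²·ψ dx = 0.078566, so ⟨x²⟩ = 0.078566 / 0.16237.
⟨x²⟩ = 0.48387.

0.4839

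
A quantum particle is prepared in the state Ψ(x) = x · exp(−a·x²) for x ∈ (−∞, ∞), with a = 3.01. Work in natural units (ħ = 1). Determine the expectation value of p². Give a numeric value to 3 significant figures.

p² Ψ = −ħ² d²Ψ/dx²; ⟨p²⟩ = −ħ² ∫ Ψ*·Ψ'' dx / ∫|Ψ|² dx.
Expand each integrand as polynomial × e^(−2ax²) and use ∫x^(2j)·e^(−2ax²) dx = (2j−1)!!/(4a)^j · √(π/(2a)), odd powers → 0; here √(π/(2a)) = 0.72240. Differentiate with the product rule, d/dx e^(−ax²) = −2ax·e^(−ax²).
State is unnormalized: ∫|Ψ|² dx = 0.060000, and ∫Ψ*·(−ħ² Ψ'') dx = 0.54180, so ⟨p²⟩ = 0.54180 / 0.060000.
⟨p²⟩ = 9.0300.

9.03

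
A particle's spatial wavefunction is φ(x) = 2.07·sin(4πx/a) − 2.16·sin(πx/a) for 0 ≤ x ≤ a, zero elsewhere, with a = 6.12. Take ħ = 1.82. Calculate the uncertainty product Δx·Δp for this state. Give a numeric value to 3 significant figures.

Δx = √(⟨x²⟩−⟨x⟩²), Δp = √(⟨p²⟩−⟨p⟩²).
On 0 ≤ x ≤ a (j ≠ l): ∫sin²(jπx/a) dx = a/2, ∫sin(jπx/a)·sin(lπx/a) dx = 0; diagonal moments ∫x·sin²(jπx/a) dx = a²/4, ∫x²·sin²(jπx/a) dx = a³·(1/6 − 1/(4j²π²)); cross terms ∫x·sin(jπx/a)·sin(lπx/a) dx = 0 for j + l even and −4jla²/(π²(j² − l²)²) for j + l odd, ∫x²·sin(jπx/a)·sin(lπx/a) dx = (−1)^(j+l)·4jla³/(π²(j² − l²)²); higher powers the same way via product-to-sum and parts. d²/dx² sin(jπx/a) = −(jπ/a)²·sin(jπx/a); on 0 ≤ x ≤ a, ∫sin²(jπx/a) dx = a/2 and ∫sin(jπx/a)·sin(lπx/a) dx = 0 for j ≠ l, so only diagonal terms survive in ∫|φ|² and ∫φ·φ″; ∫φ·φ′ dx = [φ²/2] between the walls = 0.
Normalization: ∫|φ|² dx = 27.389.
⟨x⟩ = 3.1481, ⟨x²⟩ = 11.978 ⇒ Δx = 1.4379.
⟨p⟩ = 0.0000, ⟨p²⟩ = 7.1408 ⇒ Δp = 2.6722.
Δx·Δp = 3.8424.

3.84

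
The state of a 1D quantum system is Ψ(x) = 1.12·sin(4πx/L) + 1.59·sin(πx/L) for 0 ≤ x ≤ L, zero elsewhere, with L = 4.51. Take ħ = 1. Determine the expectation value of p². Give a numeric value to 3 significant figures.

p² Ψ = −ħ² d²Ψ/dx²; ⟨p²⟩ = −ħ² ∫ Ψ*·Ψ'' dx / ∫|Ψ|² dx.
d²/dx² sin(jπx/L) = −(jπ/L)²·sin(jπx/L); on 0 ≤ x ≤ L, ∫sin²(jπx/L) dx = L/2 and ∫sin(jπx/L)·sin(lπx/L) dx = 0 for j ≠ l, so only diagonal terms survive in ∫|Ψ|² and ∫Ψ·Ψ″; ∫Ψ·Ψ′ dx = [Ψ²/2] between the walls = 0.
State is unnormalized: ∫|Ψ|² dx = 8.5295, and ∫Ψ*·(−ħ² Ψ'') dx = 24.727, so ⟨p²⟩ = 24.727 / 8.5295.
⟨p²⟩ = 2.8990.

2.90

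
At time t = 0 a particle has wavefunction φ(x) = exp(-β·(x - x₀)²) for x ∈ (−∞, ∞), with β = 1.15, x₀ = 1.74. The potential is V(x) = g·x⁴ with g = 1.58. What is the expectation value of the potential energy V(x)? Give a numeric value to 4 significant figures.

20.95

⟨V⟩ = ∫ V(x)·|φ|² dx / ∫|φ|² dx.
Gaussian moments (u = x − x₀): ∫u^(2j)·e^(−2βu²) du = (2j−1)!!/(4β)^j · √(π/(2β)), odd powers integrate to 0; here √(π/(2β)) = 1.1687.
State is unnormalized: ∫|φ|² dx = 1.1687, and ∫φ*·V(x)·φ dx = 24.480, so ⟨V⟩ = 24.480 / 1.1687.
⟨V⟩ = 20.946.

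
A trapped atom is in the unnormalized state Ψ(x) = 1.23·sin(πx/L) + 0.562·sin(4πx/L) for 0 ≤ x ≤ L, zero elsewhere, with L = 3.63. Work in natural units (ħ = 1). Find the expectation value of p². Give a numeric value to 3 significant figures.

2.69

p² Ψ = −ħ² d²Ψ/dx²; ⟨p²⟩ = −ħ² ∫ Ψ*·Ψ'' dx / ∫|Ψ|² dx.
d²/dx² sin(jπx/L) = −(jπ/L)²·sin(jπx/L); on 0 ≤ x ≤ L, ∫sin²(jπx/L) dx = L/2 and ∫sin(jπx/L)·sin(lπx/L) dx = 0 for j ≠ l, so only diagonal terms survive in ∫|Ψ|² and ∫Ψ·Ψ″; ∫Ψ·Ψ′ dx = [Ψ²/2] between the walls = 0.
State is unnormalized: ∫|Ψ|² dx = 3.3192, and ∫Ψ*·(−ħ² Ψ'') dx = 8.9267, so ⟨p²⟩ = 8.9267 / 3.3192.
⟨p²⟩ = 2.6894.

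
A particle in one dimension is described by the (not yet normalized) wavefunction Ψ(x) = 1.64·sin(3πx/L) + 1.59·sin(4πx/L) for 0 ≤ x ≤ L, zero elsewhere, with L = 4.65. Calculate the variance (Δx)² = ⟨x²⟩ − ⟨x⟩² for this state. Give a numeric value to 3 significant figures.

0.855

Compute ⟨x⟩ and ⟨x²⟩ separately, then (Δx)² = ⟨x²⟩ − ⟨x⟩².
On 0 ≤ x ≤ L (j ≠ l): ∫sin²(jπx/L) dx = L/2, ∫sin(jπx/L)·sin(lπx/L) dx = 0; diagonal moments ∫x·sin²(jπx/L) dx = L²/4, ∫x²·sin²(jπx/L) dx = L³·(1/6 − 1/(4j²π²)); cross terms ∫x·sin(jπx/L)·sin(lπx/L) dx = 0 for j + l even and −4jlL²/(π²(j² − l²)²) for j + l odd, ∫x²·sin(jπx/L)·sin(lπx/L) dx = (−1)^(j+l)·4jlL³/(π²(j² − l²)²); higher powers the same way via product-to-sum and parts.
Normalization: ∫|Ψ|² dx = 12.131.
⟨x⟩ = 1.4024 and ⟨x²⟩ = 2.8214.
(Δx)² = 2.8214 − (1.4024)² = 0.85475.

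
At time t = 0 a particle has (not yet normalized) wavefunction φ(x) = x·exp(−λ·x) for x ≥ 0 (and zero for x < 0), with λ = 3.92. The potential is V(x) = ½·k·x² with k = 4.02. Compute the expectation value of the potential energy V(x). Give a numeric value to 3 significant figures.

⟨V⟩ = ∫ V(x)·|φ|² dx / ∫|φ|² dx.
Every integrand reduces to terms xʲ·e^(−2λx) on [0, ∞); use ∫₀^∞ xʲ·e^(−2λx) dx = j!/(2λ)^(j+1).
State is unnormalized: ∫|φ|² dx = 0.0041503, and ∫φ*·V(x)·φ dx = 0.0016286, so ⟨V⟩ = 0.0016286 / 0.0041503.
⟨V⟩ = 0.39241.

0.392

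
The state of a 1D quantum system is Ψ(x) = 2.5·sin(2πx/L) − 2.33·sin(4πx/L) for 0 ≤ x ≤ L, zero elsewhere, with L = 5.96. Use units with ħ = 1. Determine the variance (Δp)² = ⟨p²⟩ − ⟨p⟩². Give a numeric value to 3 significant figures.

Compute ⟨p⟩ and ⟨p²⟩ separately; (Δp)² = ⟨p²⟩ − ⟨p⟩².
d²/dx² sin(jπx/L) = −(jπ/L)²·sin(jπx/L); on 0 ≤ x ≤ L, ∫sin²(jπx/L) dx = L/2 and ∫sin(jπx/L)·sin(lπx/L) dx = 0 for j ≠ l, so only diagonal terms survive in ∫|Ψ|² and ∫Ψ·Ψ″; ∫Ψ·Ψ′ dx = [Ψ²/2] between the walls = 0.
Normalization: ∫|Ψ|² dx = 34.803.
⟨p⟩ = 0.0000 and ⟨p²⟩ = 2.6613.
(Δp)² = 2.6613 − (0.0000)² = 2.6613.

2.66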